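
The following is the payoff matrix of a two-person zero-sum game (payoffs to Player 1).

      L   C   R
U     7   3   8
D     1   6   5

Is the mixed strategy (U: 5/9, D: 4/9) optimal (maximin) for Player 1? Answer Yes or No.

Yes

Against L this mix gives (5/9)·7 + (4/9)·1 = 13/3.
Against C this mix gives (5/9)·3 + (4/9)·6 = 13/3.
Against R this mix gives (5/9)·8 + (4/9)·5 = 20/3.
All of Player 2's active replies (L, C) yield 13/3, and no column does worse for Player 1. The mix makes Player 2 indifferent and guarantees 13/3, so it is optimal.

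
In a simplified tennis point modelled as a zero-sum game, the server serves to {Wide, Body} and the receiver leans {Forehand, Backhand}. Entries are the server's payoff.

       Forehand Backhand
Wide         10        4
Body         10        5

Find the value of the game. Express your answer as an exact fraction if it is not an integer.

Row minima: Wide → 4, Body → 5; maximin = 5.
Column maxima: Forehand → 10, Backhand → 5; minimax = 5.
Since maximin = minimax = 5, there is a saddle point and the value is 5.

5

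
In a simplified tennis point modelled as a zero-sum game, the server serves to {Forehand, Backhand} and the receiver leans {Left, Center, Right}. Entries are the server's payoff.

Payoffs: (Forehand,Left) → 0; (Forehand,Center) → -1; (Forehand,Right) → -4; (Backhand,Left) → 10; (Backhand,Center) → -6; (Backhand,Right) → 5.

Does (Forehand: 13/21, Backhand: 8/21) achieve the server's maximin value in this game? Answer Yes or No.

Against Left this mix gives (13/21)·0 + (8/21)·10 = 80/21.
Against Center this mix gives (13/21)·(-1) + (8/21)·(-6) = -61/21.
Against Right this mix gives (13/21)·(-4) + (8/21)·5 = -4/7.
The receiver will play Center, holding the server to -61/21. Shifting weight toward the row that does better against Center would raise this floor (the equalizing mix achieves -29/14 against both Center and Right), so the proposed strategy is not optimal.

No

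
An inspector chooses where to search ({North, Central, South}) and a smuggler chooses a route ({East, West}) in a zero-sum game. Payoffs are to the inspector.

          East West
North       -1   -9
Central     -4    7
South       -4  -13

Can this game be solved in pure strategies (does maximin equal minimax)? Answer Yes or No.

Row minima: North → -9, Central → -4, South → -13; maximin = -4.
Column maxima: East → -1, West → 7; minimax = -1.
-4 ≠ -1, so no pure-strategy equilibrium exists.

No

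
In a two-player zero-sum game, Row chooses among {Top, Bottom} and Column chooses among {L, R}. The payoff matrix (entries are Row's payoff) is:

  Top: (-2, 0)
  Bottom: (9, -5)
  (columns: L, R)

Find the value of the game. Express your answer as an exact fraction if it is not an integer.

Row minima: Top → -2, Bottom → -5; maximin = -2.
Column maxima: L → 9, R → 0; minimax = 0.
-2 ≠ 0, so there is no saddle point; optimal play is mixed.
Let Row play Top with probability p. Expected payoff against L: (-2)p + 9(1−p) = −11p + 9; against R: 0p + (-5)(1−p) = 5p − 5.
Setting these equal: −11p + 9 = 5p − 5 ⇒ −16p = -14 ⇒ p = 7/8, and the value is (-11)·(7/8) + 9 = -5/8.
For Column: with q = P(L), equating Top's and Bottom's payoffs gives −2q = 14q − 5 ⇒ q = 5/16.

-5/8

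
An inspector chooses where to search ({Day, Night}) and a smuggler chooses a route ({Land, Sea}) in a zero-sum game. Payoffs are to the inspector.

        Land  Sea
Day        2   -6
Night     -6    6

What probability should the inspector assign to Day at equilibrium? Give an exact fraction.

Row minima: Day → -6, Night → -6; maximin = -6.
Column maxima: Land → 2, Sea → 6; minimax = 2.
-6 ≠ 2, so there is no saddle point; optimal play is mixed.
Let the inspector play Day with probability p. Expected payoff against Land: 2p + (-6)(1−p) = 8p − 6; against Sea: (-6)p + 6(1−p) = −12p + 6.
Setting these equal: 8p − 6 = −12p + 6 ⇒ 20p = 12 ⇒ p = 3/5, and the value is (8)·(3/5) − 6 = -6/5.
For the smuggler: with q = P(Land), equating Day's and Night's payoffs gives 8q − 6 = −12q + 6 ⇒ q = 3/5.

3/5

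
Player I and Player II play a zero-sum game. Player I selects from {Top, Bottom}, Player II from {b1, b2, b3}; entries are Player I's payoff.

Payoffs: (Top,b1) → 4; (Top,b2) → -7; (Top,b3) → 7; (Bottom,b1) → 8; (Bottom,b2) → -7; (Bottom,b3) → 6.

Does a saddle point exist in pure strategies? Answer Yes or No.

Row minima: Top → -7, Bottom → -7; maximin = -7.
Column maxima: b1 → 8, b2 → -7, b3 → 7; minimax = -7.
maximin = minimax = -7, so a saddle point exists.

Yes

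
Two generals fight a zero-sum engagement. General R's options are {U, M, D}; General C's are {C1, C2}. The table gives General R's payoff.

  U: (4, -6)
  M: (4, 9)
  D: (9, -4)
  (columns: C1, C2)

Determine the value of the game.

Row minima: U → -6, M → 4, D → -4; maximin = 4.
Column maxima: C1 → 9, C2 → 9; minimax = 9.
4 ≠ 9, so there is no saddle point; optimal play is mixed.
U is strictly dominated by D, so General R never plays it.
On the remaining 2×2 (M, D vs C1, C2):
Let General R play M with probability p. Expected payoff against C1: 4p + 9(1−p) = −5p + 9; against C2: 9p + (-4)(1−p) = 13p − 4.
Setting these equal: −5p + 9 = 13p − 4 ⇒ −18p = -13 ⇒ p = 13/18, and the value is (-5)·(13/18) + 9 = 97/18.
For General C: with q = P(C1), equating M's and D's payoffs gives −5q + 9 = 13q − 4 ⇒ q = 13/18.

97/18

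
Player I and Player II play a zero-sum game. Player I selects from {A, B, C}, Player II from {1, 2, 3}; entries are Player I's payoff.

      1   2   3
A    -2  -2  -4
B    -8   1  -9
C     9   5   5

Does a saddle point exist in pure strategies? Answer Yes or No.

Row minima: A → -4, B → -9, C → 5; maximin = 5.
Column maxima: 1 → 9, 2 → 5, 3 → 5; minimax = 5.
maximin = minimax = 5, so a saddle point exists.

Yes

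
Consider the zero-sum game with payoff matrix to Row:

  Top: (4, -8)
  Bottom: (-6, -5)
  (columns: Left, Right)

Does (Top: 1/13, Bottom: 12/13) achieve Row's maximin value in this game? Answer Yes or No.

Against Left this mix gives (1/13)·4 + (12/13)·(-6) = -68/13.
Against Right this mix gives (1/13)·(-8) + (12/13)·(-5) = -68/13.
All of Column's active replies (Left, Right) yield -68/13, and no column does worse for Row. The mix makes Column indifferent and guarantees -68/13, so it is optimal.

Yes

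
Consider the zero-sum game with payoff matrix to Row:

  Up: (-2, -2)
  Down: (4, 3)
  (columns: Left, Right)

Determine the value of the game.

3

Row minima: Up → -2, Down → 3; maximin = 3.
Column maxima: Left → 4, Right → 3; minimax = 3.
Since maximin = minimax = 3, there is a saddle point and the value is 3.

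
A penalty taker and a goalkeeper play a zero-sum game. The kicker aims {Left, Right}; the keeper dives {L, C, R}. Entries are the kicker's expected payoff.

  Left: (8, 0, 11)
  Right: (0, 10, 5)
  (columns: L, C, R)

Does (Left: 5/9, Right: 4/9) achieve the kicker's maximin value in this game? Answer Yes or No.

Yes

Against L this mix gives (5/9)·8 + (4/9)·0 = 40/9.
Against C this mix gives (5/9)·0 + (4/9)·10 = 40/9.
Against R this mix gives (5/9)·11 + (4/9)·5 = 25/3.
All of the keeper's active replies (L, C) yield 40/9, and no column does worse for the kicker. The mix makes the keeper indifferent and guarantees 40/9, so it is optimal.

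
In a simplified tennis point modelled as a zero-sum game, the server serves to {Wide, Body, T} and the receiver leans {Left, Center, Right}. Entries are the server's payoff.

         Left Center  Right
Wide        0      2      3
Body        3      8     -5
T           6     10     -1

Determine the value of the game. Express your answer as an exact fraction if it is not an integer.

Row minima: Wide → 0, Body → -5, T → -1; maximin = 0.
Column maxima: Left → 6, Center → 10, Right → 3; minimax = 3.
0 ≠ 3, so there is no saddle point; optimal play is mixed.
Body is strictly dominated by T, so the server never plays it.
Center is strictly dominated by Left (it gives the server strictly more in every row), so the receiver never plays it.
On the remaining 2×2 (Wide, T vs Left, Right):
Let the server play Wide with probability p. Expected payoff against Left: 0p + 6(1−p) = −6p + 6; against Right: 3p + (-1)(1−p) = 4p − 1.
Setting these equal: −6p + 6 = 4p − 1 ⇒ −10p = -7 ⇒ p = 7/10, and the value is (-6)·(7/10) + 6 = 9/5.
For the receiver: with q = P(Left), equating Wide's and T's payoffs gives −3q + 3 = 7q − 1 ⇒ q = 2/5.

9/5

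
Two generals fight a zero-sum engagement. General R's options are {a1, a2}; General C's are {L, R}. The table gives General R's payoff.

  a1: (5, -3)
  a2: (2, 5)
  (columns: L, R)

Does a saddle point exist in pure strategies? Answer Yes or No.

Row minima: a1 → -3, a2 → 2; maximin = 2.
Column maxima: L → 5, R → 5; minimax = 5.
2 ≠ 5, so no pure-strategy equilibrium exists.

No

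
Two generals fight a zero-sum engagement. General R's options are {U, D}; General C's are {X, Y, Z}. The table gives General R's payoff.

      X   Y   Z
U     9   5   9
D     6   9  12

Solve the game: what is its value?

51/7

Row minima: U → 5, D → 6; maximin = 6.
Column maxima: X → 9, Y → 9, Z → 12; minimax = 9.
6 ≠ 9, so there is no saddle point; optimal play is mixed.
Z is strictly dominated by Y (it gives General R strictly more in every row), so General C never plays it.
On the remaining 2×2 (U, D vs X, Y):
Let General R play U with probability p. Expected payoff against X: 9p + 6(1−p) = 3p + 6; against Y: 5p + 9(1−p) = −4p + 9.
Setting these equal: 3p + 6 = −4p + 9 ⇒ 7p = 3 ⇒ p = 3/7, and the value is (3)·(3/7) + 6 = 51/7.
For General C: with q = P(X), equating U's and D's payoffs gives 4q + 5 = −3q + 9 ⇒ q = 4/7.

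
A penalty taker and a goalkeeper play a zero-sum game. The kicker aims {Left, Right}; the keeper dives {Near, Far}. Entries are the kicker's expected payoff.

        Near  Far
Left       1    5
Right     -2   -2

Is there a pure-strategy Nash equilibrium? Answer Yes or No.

Yes

Row minima: Left → 1, Right → -2; maximin = 1.
Column maxima: Near → 1, Far → 5; minimax = 1.
maximin = minimax = 1, so a saddle point exists.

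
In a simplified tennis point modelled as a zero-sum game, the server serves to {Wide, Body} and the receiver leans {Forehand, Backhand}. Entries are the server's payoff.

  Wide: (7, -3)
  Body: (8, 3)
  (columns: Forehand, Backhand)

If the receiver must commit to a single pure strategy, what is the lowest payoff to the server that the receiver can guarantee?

3

Column maxima: Forehand → 8, Backhand → 3.
The smallest of these is 3.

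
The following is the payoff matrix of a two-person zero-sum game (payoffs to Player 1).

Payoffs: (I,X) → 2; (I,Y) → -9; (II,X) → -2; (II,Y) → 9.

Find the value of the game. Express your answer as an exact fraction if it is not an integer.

Row minima: I → -9, II → -2; maximin = -2.
Column maxima: X → 2, Y → 9; minimax = 2.
-2 ≠ 2, so there is no saddle point; optimal play is mixed.
Let Player 1 play I with probability p. Expected payoff against X: 2p + (-2)(1−p) = 4p − 2; against Y: (-9)p + 9(1−p) = −18p + 9.
Setting these equal: 4p − 2 = −18p + 9 ⇒ 22p = 11 ⇒ p = 1/2, and the value is (4)·(1/2) − 2 = 0.
For Player 2: with q = P(X), equating I's and II's payoffs gives 11q − 9 = −11q + 9 ⇒ q = 9/11.

0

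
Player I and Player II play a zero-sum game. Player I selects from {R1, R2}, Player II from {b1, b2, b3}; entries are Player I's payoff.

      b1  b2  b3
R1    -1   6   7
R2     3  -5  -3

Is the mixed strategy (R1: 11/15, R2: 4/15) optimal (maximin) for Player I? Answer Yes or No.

Against b1 this mix gives (11/15)·(-1) + (4/15)·3 = 1/15.
Against b2 this mix gives (11/15)·6 + (4/15)·(-5) = 46/15.
Against b3 this mix gives (11/15)·7 + (4/15)·(-3) = 13/3.
Player II will play b1, holding Player I to 1/15. Shifting weight toward the row that does better against b1 would raise this floor (the equalizing mix achieves 13/15 against both b1 and b2), so the proposed strategy is not optimal.

No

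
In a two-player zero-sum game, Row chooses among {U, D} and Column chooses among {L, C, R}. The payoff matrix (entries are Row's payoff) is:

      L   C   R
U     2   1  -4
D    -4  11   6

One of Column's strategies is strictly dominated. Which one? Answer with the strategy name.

R holds Row's payoff strictly below C in every row: -4 < 1, 6 < 11.
So C is strictly dominated for Column.

C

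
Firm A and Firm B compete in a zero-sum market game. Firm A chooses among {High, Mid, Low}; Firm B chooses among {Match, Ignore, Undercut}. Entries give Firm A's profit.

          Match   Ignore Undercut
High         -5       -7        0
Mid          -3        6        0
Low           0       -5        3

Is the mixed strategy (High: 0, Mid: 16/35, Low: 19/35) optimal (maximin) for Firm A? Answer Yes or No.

No

Against Match this mix gives (16/35)·(-3) + (19/35)·0 = -48/35.
Against Ignore this mix gives (16/35)·6 + (19/35)·(-5) = 1/35.
Against Undercut this mix gives (16/35)·0 + (19/35)·3 = 57/35.
Firm B will play Match, holding Firm A to -48/35. Shifting weight toward the row that does better against Match would raise this floor (the equalizing mix achieves -15/14 against both Match and Ignore), so the proposed strategy is not optimal.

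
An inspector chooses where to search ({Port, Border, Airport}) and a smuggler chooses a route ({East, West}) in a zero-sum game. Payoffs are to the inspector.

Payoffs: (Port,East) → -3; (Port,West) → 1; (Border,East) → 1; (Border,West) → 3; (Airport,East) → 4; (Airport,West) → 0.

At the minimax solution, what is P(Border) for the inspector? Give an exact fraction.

2/3

Row minima: Port → -3, Border → 1, Airport → 0; maximin = 1.
Column maxima: East → 4, West → 3; minimax = 3.
1 ≠ 3, so there is no saddle point; optimal play is mixed.
Port is strictly dominated by Border, so the inspector never plays it.
On the remaining 2×2 (Border, Airport vs East, West):
Let the inspector play Border with probability p. Expected payoff against East: 1p + 4(1−p) = −3p + 4; against West: 3p + 0(1−p) = 3p.
Setting these equal: −3p + 4 = 3p ⇒ −6p = -4 ⇒ p = 2/3, and the value is (-3)·(2/3) + 4 = 2.
For the smuggler: with q = P(East), equating Border's and Airport's payoffs gives −2q + 3 = 4q ⇒ q = 1/2.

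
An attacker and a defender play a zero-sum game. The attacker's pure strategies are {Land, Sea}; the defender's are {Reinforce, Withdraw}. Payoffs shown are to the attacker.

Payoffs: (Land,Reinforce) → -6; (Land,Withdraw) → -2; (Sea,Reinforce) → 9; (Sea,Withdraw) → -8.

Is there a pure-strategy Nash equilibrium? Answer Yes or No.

Row minima: Land → -6, Sea → -8; maximin = -6.
Column maxima: Reinforce → 9, Withdraw → -2; minimax = -2.
-6 ≠ -2, so no pure-strategy equilibrium exists.

No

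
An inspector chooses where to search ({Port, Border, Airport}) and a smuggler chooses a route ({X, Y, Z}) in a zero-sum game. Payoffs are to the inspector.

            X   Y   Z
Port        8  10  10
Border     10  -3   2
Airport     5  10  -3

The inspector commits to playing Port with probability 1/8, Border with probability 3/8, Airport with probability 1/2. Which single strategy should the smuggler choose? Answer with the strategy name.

If the smuggler plays X, the inspector's expected payoff is (1/8)·8 + (3/8)·10 + (1/2)·5 = 29/4.
If the smuggler plays Y, the inspector's expected payoff is (1/8)·10 + (3/8)·(-3) + (1/2)·10 = 41/8.
If the smuggler plays Z, the inspector's expected payoff is (1/8)·10 + (3/8)·2 + (1/2)·(-3) = 1/2.
The smuggler minimizes the inspector's payoff; the smallest is 1/2, so the best response is Z.

Z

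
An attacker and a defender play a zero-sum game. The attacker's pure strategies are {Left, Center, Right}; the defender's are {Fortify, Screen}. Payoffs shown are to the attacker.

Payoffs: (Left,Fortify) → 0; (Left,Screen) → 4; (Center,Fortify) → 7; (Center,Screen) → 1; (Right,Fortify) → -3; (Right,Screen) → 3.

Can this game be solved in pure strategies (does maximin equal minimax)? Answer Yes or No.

No

Row minima: Left → 0, Center → 1, Right → -3; maximin = 1.
Column maxima: Fortify → 7, Screen → 4; minimax = 4.
1 ≠ 4, so no pure-strategy equilibrium exists.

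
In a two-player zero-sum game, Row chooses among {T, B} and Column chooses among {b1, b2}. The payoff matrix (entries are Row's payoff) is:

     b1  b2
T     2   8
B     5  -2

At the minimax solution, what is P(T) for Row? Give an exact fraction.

Row minima: T → 2, B → -2; maximin = 2.
Column maxima: b1 → 5, b2 → 8; minimax = 5.
2 ≠ 5, so there is no saddle point; optimal play is mixed.
Let Row play T with probability p. Expected payoff against b1: 2p + 5(1−p) = −3p + 5; against b2: 8p + (-2)(1−p) = 10p − 2.
Setting these equal: −3p + 5 = 10p − 2 ⇒ −13p = -7 ⇒ p = 7/13, and the value is (-3)·(7/13) + 5 = 44/13.
For Column: with q = P(b1), equating T's and B's payoffs gives −6q + 8 = 7q − 2 ⇒ q = 10/13.

7/13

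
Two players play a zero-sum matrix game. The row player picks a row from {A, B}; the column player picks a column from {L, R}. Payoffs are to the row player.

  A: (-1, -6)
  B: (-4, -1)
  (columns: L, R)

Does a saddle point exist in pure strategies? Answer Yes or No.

No

Row minima: A → -6, B → -4; maximin = -4.
Column maxima: L → -1, R → -1; minimax = -1.
-4 ≠ -1, so no pure-strategy equilibrium exists.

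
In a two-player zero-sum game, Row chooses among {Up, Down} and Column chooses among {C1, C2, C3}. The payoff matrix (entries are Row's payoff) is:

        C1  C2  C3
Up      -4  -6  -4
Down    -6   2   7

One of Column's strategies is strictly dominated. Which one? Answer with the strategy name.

C3

C2 holds Row's payoff strictly below C3 in every row: -6 < -4, 2 < 7.
So C3 is strictly dominated for Column.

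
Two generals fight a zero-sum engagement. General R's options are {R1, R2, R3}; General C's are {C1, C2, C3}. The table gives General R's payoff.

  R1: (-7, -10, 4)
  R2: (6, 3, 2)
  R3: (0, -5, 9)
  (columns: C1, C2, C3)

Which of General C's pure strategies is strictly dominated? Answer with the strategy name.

C2 holds General R's payoff strictly below C1 in every row: -10 < -7, 3 < 6, -5 < 0.
So C1 is strictly dominated for General C.

C1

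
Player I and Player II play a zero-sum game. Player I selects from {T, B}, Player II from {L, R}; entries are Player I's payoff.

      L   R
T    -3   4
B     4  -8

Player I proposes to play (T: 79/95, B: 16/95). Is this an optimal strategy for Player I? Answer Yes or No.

No

Against L this mix gives (79/95)·(-3) + (16/95)·4 = -173/95.
Against R this mix gives (79/95)·4 + (16/95)·(-8) = 188/95.
Player II will play L, holding Player I to -173/95. Shifting weight toward the row that does better against L would raise this floor (the equalizing mix achieves -8/19 against both L and R), so the proposed strategy is not optimal.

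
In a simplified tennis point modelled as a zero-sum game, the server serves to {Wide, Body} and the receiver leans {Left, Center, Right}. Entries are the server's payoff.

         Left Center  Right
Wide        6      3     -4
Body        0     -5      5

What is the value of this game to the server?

-5/17

Row minima: Wide → -4, Body → -5; maximin = -4.
Column maxima: Left → 6, Center → 3, Right → 5; minimax = 3.
-4 ≠ 3, so there is no saddle point; optimal play is mixed.
Left is strictly dominated by Center (it gives the server strictly more in every row), so the receiver never plays it.
On the remaining 2×2 (Wide, Body vs Center, Right):
Let the server play Wide with probability p. Expected payoff against Center: 3p + (-5)(1−p) = 8p − 5; against Right: (-4)p + 5(1−p) = −9p + 5.
Setting these equal: 8p − 5 = −9p + 5 ⇒ 17p = 10 ⇒ p = 10/17, and the value is (8)·(10/17) − 5 = -5/17.
For the receiver: with q = P(Center), equating Wide's and Body's payoffs gives 7q − 4 = −10q + 5 ⇒ q = 9/17.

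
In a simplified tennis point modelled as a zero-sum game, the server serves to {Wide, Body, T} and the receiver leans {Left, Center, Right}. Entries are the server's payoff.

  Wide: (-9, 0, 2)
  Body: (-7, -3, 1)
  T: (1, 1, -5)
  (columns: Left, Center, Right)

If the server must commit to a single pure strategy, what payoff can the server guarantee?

Row minima: Wide → -9, Body → -7, T → -5.
The best of these is -5.

-5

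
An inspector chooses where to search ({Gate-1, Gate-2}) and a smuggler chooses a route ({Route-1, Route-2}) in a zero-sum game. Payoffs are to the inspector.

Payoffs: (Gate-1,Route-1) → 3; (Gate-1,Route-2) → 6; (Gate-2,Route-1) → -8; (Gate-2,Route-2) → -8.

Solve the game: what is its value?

Row minima: Gate-1 → 3, Gate-2 → -8; maximin = 3.
Column maxima: Route-1 → 3, Route-2 → 6; minimax = 3.
Since maximin = minimax = 3, there is a saddle point and the value is 3.

3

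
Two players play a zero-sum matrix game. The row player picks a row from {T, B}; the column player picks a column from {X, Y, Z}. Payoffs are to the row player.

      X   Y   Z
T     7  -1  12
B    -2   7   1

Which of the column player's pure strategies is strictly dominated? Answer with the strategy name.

X holds the row player's payoff strictly below Z in every row: 7 < 12, -2 < 1.
So Z is strictly dominated for the column player.

Z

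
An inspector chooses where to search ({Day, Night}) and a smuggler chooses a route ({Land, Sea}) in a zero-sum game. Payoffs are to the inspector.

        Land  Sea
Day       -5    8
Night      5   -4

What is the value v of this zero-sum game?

Row minima: Day → -5, Night → -4; maximin = -4.
Column maxima: Land → 5, Sea → 8; minimax = 5.
-4 ≠ 5, so there is no saddle point; optimal play is mixed.
Let the inspector play Day with probability p. Expected payoff against Land: (-5)p + 5(1−p) = −10p + 5; against Sea: 8p + (-4)(1−p) = 12p − 4.
Setting these equal: −10p + 5 = 12p − 4 ⇒ −22p = -9 ⇒ p = 9/22, and the value is (-10)·(9/22) + 5 = 10/11.
For the smuggler: with q = P(Land), equating Day's and Night's payoffs gives −13q + 8 = 9q − 4 ⇒ q = 6/11.

10/11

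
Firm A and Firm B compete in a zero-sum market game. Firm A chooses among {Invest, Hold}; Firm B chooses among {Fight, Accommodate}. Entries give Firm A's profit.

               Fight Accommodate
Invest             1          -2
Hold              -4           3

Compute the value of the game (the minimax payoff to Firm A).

-1/2

Row minima: Invest → -2, Hold → -4; maximin = -2.
Column maxima: Fight → 1, Accommodate → 3; minimax = 1.
-2 ≠ 1, so there is no saddle point; optimal play is mixed.
Let Firm A play Invest with probability p. Expected payoff against Fight: 1p + (-4)(1−p) = 5p − 4; against Accommodate: (-2)p + 3(1−p) = −5p + 3.
Setting these equal: 5p − 4 = −5p + 3 ⇒ 10p = 7 ⇒ p = 7/10, and the value is (5)·(7/10) − 4 = -1/2.
For Firm B: with q = P(Fight), equating Invest's and Hold's payoffs gives 3q − 2 = −7q + 3 ⇒ q = 1/2.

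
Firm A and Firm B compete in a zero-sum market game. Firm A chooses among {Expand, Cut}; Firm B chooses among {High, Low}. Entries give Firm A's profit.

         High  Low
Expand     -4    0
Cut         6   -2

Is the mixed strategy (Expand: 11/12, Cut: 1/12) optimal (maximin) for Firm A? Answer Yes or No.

Against High this mix gives (11/12)·(-4) + (1/12)·6 = -19/6.
Against Low this mix gives (11/12)·0 + (1/12)·(-2) = -1/6.
Firm B will play High, holding Firm A to -19/6. Shifting weight toward the row that does better against High would raise this floor (the equalizing mix achieves -2/3 against both High and Low), so the proposed strategy is not optimal.

No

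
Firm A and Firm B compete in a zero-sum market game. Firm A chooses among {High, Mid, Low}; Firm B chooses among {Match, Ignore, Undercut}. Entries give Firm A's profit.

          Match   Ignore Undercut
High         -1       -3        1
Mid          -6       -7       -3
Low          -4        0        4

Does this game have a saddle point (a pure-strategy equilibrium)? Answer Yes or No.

Row minima: High → -3, Mid → -7, Low → -4; maximin = -3.
Column maxima: Match → -1, Ignore → 0, Undercut → 4; minimax = -1.
-3 ≠ -1, so no pure-strategy equilibrium exists.

No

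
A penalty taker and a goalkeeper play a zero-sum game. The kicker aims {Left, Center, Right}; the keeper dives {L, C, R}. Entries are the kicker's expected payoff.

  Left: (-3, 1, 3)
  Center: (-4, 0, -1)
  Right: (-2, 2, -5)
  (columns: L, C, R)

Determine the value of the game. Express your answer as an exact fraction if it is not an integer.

-7/3

Row minima: Left → -3, Center → -4, Right → -5; maximin = -3.
Column maxima: L → -2, C → 2, R → 3; minimax = -2.
-3 ≠ -2, so there is no saddle point; optimal play is mixed.
Center is strictly dominated by Left, so the kicker never plays it.
C is strictly dominated by L (it gives the kicker strictly more in every row), so the keeper never plays it.
On the remaining 2×2 (Left, Right vs L, R):
Let the kicker play Left with probability p. Expected payoff against L: (-3)p + (-2)(1−p) = −p − 2; against R: 3p + (-5)(1−p) = 8p − 5.
Setting these equal: −p − 2 = 8p − 5 ⇒ −9p = -3 ⇒ p = 1/3, and the value is (-1)·(1/3) − 2 = -7/3.
For the keeper: with q = P(L), equating Left's and Right's payoffs gives −6q + 3 = 3q − 5 ⇒ q = 8/9.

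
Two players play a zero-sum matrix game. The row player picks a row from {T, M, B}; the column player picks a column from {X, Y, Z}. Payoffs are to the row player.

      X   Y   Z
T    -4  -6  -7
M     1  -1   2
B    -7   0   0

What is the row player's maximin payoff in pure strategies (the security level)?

-1

Row minima: T → -7, M → -1, B → -7.
The best of these is -1.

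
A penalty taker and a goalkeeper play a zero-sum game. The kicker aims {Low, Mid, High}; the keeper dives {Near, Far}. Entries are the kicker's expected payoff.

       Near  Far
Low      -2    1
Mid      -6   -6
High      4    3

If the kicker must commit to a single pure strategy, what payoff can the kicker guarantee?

Row minima: Low → -2, Mid → -6, High → 3.
The best of these is 3.

3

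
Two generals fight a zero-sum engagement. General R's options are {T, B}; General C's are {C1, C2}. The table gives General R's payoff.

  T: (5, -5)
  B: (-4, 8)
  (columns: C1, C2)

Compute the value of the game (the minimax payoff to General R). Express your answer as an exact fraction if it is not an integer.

Row minima: T → -5, B → -4; maximin = -4.
Column maxima: C1 → 5, C2 → 8; minimax = 5.
-4 ≠ 5, so there is no saddle point; optimal play is mixed.
Let General R play T with probability p. Expected payoff against C1: 5p + (-4)(1−p) = 9p − 4; against C2: (-5)p + 8(1−p) = −13p + 8.
Setting these equal: 9p − 4 = −13p + 8 ⇒ 22p = 12 ⇒ p = 6/11, and the value is (9)·(6/11) − 4 = 10/11.
For General C: with q = P(C1), equating T's and B's payoffs gives 10q − 5 = −12q + 8 ⇒ q = 13/22.

10/11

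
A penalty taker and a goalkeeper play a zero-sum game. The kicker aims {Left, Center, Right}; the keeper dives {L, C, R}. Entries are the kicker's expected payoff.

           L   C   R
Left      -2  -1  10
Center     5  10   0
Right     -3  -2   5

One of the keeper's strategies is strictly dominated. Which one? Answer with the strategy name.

C

L holds the kicker's payoff strictly below C in every row: -2 < -1, 5 < 10, -3 < -2.
So C is strictly dominated for the keeper.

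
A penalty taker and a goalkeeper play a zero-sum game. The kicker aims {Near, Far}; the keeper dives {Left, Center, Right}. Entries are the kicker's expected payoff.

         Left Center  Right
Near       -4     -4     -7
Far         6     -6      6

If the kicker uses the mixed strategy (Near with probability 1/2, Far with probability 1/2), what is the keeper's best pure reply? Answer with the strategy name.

Center

If the keeper plays Left, the kicker's expected payoff is (1/2)·(-4) + (1/2)·6 = 1.
If the keeper plays Center, the kicker's expected payoff is (1/2)·(-4) + (1/2)·(-6) = -5.
If the keeper plays Right, the kicker's expected payoff is (1/2)·(-7) + (1/2)·6 = -1/2.
The keeper minimizes the kicker's payoff; the smallest is -5, so the best response is Center.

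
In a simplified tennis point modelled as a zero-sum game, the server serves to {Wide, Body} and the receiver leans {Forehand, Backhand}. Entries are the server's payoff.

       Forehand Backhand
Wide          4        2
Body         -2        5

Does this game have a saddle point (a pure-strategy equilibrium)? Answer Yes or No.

Row minima: Wide → 2, Body → -2; maximin = 2.
Column maxima: Forehand → 4, Backhand → 5; minimax = 4.
2 ≠ 4, so no pure-strategy equilibrium exists.

No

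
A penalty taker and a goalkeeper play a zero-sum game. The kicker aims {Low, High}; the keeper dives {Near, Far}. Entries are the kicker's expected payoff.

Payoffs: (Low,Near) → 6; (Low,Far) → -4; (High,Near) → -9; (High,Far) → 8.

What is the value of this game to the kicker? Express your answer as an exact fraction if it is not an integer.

4/9

Row minima: Low → -4, High → -9; maximin = -4.
Column maxima: Near → 6, Far → 8; minimax = 6.
-4 ≠ 6, so there is no saddle point; optimal play is mixed.
Let the kicker play Low with probability p. Expected payoff against Near: 6p + (-9)(1−p) = 15p − 9; against Far: (-4)p + 8(1−p) = −12p + 8.
Setting these equal: 15p − 9 = −12p + 8 ⇒ 27p = 17 ⇒ p = 17/27, and the value is (15)·(17/27) − 9 = 4/9.
For the keeper: with q = P(Near), equating Low's and High's payoffs gives 10q − 4 = −17q + 8 ⇒ q = 4/9.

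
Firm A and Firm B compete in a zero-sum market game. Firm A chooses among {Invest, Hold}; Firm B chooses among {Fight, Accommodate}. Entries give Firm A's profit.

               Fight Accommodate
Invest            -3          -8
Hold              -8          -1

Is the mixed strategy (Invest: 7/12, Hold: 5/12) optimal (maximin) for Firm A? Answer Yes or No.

Yes

Against Fight this mix gives (7/12)·(-3) + (5/12)·(-8) = -61/12.
Against Accommodate this mix gives (7/12)·(-8) + (5/12)·(-1) = -61/12.
All of Firm B's active replies (Fight, Accommodate) yield -61/12, and no column does worse for Firm A. The mix makes Firm B indifferent and guarantees -61/12, so it is optimal.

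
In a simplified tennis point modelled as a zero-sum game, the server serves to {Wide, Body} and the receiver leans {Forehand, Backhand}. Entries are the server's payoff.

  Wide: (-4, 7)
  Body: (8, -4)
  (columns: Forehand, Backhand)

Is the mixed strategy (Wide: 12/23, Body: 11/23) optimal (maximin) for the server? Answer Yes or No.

Yes

Against Forehand this mix gives (12/23)·(-4) + (11/23)·8 = 40/23.
Against Backhand this mix gives (12/23)·7 + (11/23)·(-4) = 40/23.
All of the receiver's active replies (Forehand, Backhand) yield 40/23, and no column does worse for the server. The mix makes the receiver indifferent and guarantees 40/23, so it is optimal.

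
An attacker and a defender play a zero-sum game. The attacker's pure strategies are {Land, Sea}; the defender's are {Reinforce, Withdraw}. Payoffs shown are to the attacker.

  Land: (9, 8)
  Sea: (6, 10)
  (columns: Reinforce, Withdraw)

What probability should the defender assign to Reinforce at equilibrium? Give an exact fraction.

2/5

Row minima: Land → 8, Sea → 6; maximin = 8.
Column maxima: Reinforce → 9, Withdraw → 10; minimax = 9.
8 ≠ 9, so there is no saddle point; optimal play is mixed.
Let the attacker play Land with probability p. Expected payoff against Reinforce: 9p + 6(1−p) = 3p + 6; against Withdraw: 8p + 10(1−p) = −2p + 10.
Setting these equal: 3p + 6 = −2p + 10 ⇒ 5p = 4 ⇒ p = 4/5, and the value is (3)·(4/5) + 6 = 42/5.
For the defender: with q = P(Reinforce), equating Land's and Sea's payoffs gives q + 8 = −4q + 10 ⇒ q = 2/5.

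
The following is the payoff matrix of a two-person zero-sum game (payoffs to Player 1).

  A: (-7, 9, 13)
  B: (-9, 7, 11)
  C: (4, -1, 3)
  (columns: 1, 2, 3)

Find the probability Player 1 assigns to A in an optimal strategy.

Row minima: A → -7, B → -9, C → -1; maximin = -1.
Column maxima: 1 → 4, 2 → 9, 3 → 13; minimax = 4.
-1 ≠ 4, so there is no saddle point; optimal play is mixed.
B is strictly dominated by A, so Player 1 never plays it.
3 is strictly dominated by 2 (it gives Player 1 strictly more in every row), so Player 2 never plays it.
On the remaining 2×2 (A, C vs 1, 2):
Let Player 1 play A with probability p. Expected payoff against 1: (-7)p + 4(1−p) = −11p + 4; against 2: 9p + (-1)(1−p) = 10p − 1.
Setting these equal: −11p + 4 = 10p − 1 ⇒ −21p = -5 ⇒ p = 5/21, and the value is (-11)·(5/21) + 4 = 29/21.
For Player 2: with q = P(1), equating A's and C's payoffs gives −16q + 9 = 5q − 1 ⇒ q = 10/21.

5/21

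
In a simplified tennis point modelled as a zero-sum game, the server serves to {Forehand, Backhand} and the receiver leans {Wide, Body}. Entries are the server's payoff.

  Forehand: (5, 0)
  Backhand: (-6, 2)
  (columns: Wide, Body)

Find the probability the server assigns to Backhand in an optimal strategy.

5/13

Row minima: Forehand → 0, Backhand → -6; maximin = 0.
Column maxima: Wide → 5, Body → 2; minimax = 2.
0 ≠ 2, so there is no saddle point; optimal play is mixed.
Let the server play Forehand with probability p. Expected payoff against Wide: 5p + (-6)(1−p) = 11p − 6; against Body: 0p + 2(1−p) = −2p + 2.
Setting these equal: 11p − 6 = −2p + 2 ⇒ 13p = 8 ⇒ p = 8/13, and the value is (11)·(8/13) − 6 = 10/13.
For the receiver: with q = P(Wide), equating Forehand's and Backhand's payoffs gives 5q = −8q + 2 ⇒ q = 2/13.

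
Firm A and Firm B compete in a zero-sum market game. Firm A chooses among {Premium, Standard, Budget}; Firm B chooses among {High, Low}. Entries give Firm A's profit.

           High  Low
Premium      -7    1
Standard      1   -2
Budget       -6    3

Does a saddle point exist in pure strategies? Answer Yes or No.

Row minima: Premium → -7, Standard → -2, Budget → -6; maximin = -2.
Column maxima: High → 1, Low → 3; minimax = 1.
-2 ≠ 1, so no pure-strategy equilibrium exists.

No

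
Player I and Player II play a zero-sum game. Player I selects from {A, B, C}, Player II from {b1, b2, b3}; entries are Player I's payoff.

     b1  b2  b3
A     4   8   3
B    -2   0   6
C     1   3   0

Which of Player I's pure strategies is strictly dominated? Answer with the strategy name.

C

A gives a strictly higher payoff than C against every column: 4 > 1, 8 > 3, 3 > 0.
So C is strictly dominated and Player I never plays it.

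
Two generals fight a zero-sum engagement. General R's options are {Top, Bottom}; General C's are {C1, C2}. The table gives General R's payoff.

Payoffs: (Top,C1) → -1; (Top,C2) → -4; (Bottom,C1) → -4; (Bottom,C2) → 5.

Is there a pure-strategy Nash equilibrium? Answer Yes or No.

Row minima: Top → -4, Bottom → -4; maximin = -4.
Column maxima: C1 → -1, C2 → 5; minimax = -1.
-4 ≠ -1, so no pure-strategy equilibrium exists.

No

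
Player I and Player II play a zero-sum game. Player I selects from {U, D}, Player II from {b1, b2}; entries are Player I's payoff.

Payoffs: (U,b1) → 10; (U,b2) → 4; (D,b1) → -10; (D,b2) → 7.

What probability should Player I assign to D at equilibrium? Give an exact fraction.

6/23

Row minima: U → 4, D → -10; maximin = 4.
Column maxima: b1 → 10, b2 → 7; minimax = 7.
4 ≠ 7, so there is no saddle point; optimal play is mixed.
Let Player I play U with probability p. Expected payoff against b1: 10p + (-10)(1−p) = 20p − 10; against b2: 4p + 7(1−p) = −3p + 7.
Setting these equal: 20p − 10 = −3p + 7 ⇒ 23p = 17 ⇒ p = 17/23, and the value is (20)·(17/23) − 10 = 110/23.
For Player II: with q = P(b1), equating U's and D's payoffs gives 6q + 4 = −17q + 7 ⇒ q = 3/23.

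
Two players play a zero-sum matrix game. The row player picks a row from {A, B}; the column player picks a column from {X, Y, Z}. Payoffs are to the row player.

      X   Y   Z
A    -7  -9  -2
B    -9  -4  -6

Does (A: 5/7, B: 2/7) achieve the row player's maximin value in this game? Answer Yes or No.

Against X this mix gives (5/7)·(-7) + (2/7)·(-9) = -53/7.
Against Y this mix gives (5/7)·(-9) + (2/7)·(-4) = -53/7.
Against Z this mix gives (5/7)·(-2) + (2/7)·(-6) = -22/7.
All of the column player's active replies (X, Y) yield -53/7, and no column does worse for the row player. The mix makes the column player indifferent and guarantees -53/7, so it is optimal.

Yes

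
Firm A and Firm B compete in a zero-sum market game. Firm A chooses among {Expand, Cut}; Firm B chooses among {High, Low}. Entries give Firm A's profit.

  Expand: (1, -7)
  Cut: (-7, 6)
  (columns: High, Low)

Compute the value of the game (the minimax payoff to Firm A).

-43/21

Row minima: Expand → -7, Cut → -7; maximin = -7.
Column maxima: High → 1, Low → 6; minimax = 1.
-7 ≠ 1, so there is no saddle point; optimal play is mixed.
Let Firm A play Expand with probability p. Expected payoff against High: 1p + (-7)(1−p) = 8p − 7; against Low: (-7)p + 6(1−p) = −13p + 6.
Setting these equal: 8p − 7 = −13p + 6 ⇒ 21p = 13 ⇒ p = 13/21, and the value is (8)·(13/21) − 7 = -43/21.
For Firm B: with q = P(High), equating Expand's and Cut's payoffs gives 8q − 7 = −13q + 6 ⇒ q = 13/21.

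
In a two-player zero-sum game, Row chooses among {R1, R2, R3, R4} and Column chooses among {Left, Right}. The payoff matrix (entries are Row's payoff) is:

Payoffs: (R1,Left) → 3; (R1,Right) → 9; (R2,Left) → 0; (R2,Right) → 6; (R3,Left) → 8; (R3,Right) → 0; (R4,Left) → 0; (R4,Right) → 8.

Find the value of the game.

36/7

Row minima: R1 → 3, R2 → 0, R3 → 0, R4 → 0; maximin = 3.
Column maxima: Left → 8, Right → 9; minimax = 8.
3 ≠ 8, so there is no saddle point; optimal play is mixed.
R2 is strictly dominated by R1, so Row never plays it.
R4 is strictly dominated by R1, so Row never plays it.
On the remaining 2×2 (R1, R3 vs Left, Right):
Let Row play R1 with probability p. Expected payoff against Left: 3p + 8(1−p) = −5p + 8; against Right: 9p + 0(1−p) = 9p.
Setting these equal: −5p + 8 = 9p ⇒ −14p = -8 ⇒ p = 4/7, and the value is (-5)·(4/7) + 8 = 36/7.
For Column: with q = P(Left), equating R1's and R3's payoffs gives −6q + 9 = 8q ⇒ q = 9/14.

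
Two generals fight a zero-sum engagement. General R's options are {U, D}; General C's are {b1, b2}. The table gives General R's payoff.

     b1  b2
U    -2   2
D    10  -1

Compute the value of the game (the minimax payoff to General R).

6/5

Row minima: U → -2, D → -1; maximin = -1.
Column maxima: b1 → 10, b2 → 2; minimax = 2.
-1 ≠ 2, so there is no saddle point; optimal play is mixed.
Let General R play U with probability p. Expected payoff against b1: (-2)p + 10(1−p) = −12p + 10; against b2: 2p + (-1)(1−p) = 3p − 1.
Setting these equal: −12p + 10 = 3p − 1 ⇒ −15p = -11 ⇒ p = 11/15, and the value is (-12)·(11/15) + 10 = 6/5.
For General C: with q = P(b1), equating U's and D's payoffs gives −4q + 2 = 11q − 1 ⇒ q = 1/5.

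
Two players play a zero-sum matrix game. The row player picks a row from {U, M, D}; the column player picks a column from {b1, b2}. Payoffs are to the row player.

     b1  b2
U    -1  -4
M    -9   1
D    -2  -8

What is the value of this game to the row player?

-37/13

Row minima: U → -4, M → -9, D → -8; maximin = -4.
Column maxima: b1 → -1, b2 → 1; minimax = -1.
-4 ≠ -1, so there is no saddle point; optimal play is mixed.
D is strictly dominated by U, so the row player never plays it.
On the remaining 2×2 (U, M vs b1, b2):
Let the row player play U with probability p. Expected payoff against b1: (-1)p + (-9)(1−p) = 8p − 9; against b2: (-4)p + 1(1−p) = −5p + 1.
Setting these equal: 8p − 9 = −5p + 1 ⇒ 13p = 10 ⇒ p = 10/13, and the value is (8)·(10/13) − 9 = -37/13.
For the column player: with q = P(b1), equating U's and M's payoffs gives 3q − 4 = −10q + 1 ⇒ q = 5/13.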